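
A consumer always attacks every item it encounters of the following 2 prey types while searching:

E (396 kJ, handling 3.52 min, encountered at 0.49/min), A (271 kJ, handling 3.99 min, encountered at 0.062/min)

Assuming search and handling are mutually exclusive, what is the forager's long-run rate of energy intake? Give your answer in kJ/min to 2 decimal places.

R = Σλ_iE_i / (1 + Σλ_ih_i)
Numerator: 0.49×396 + 0.062×271 = 210.8
Denominator: 1 + 0.49×3.52 + 0.062×3.99 = 2.972
R = 210.8/2.972 = 70.94 kJ/min

70.94 kJ/min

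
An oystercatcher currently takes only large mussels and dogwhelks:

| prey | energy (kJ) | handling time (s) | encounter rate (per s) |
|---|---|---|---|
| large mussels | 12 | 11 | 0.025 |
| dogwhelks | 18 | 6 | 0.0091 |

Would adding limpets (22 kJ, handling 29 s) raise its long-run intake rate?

On large mussels and dogwhelks alone, R = ΣλE/(1+Σλh) = 0.4638/1.33 = 0.3488 kJ/s.
limpets: E/h = 22/29 = 0.7586 kJ/s.
Since 0.7586 > R, including limpets increases the long-run rate.

Yes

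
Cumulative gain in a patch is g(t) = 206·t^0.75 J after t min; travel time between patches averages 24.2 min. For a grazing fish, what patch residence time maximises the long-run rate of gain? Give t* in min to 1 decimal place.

By the marginal value theorem, leave when the instantaneous gain rate g'(t) equals the habitat-wide average g(t)/(T + t).
g'(t) = 0.75·206·t^-0.25. Setting 0.75·206·t^-0.25 = 206·t^0.75/(24.2+t) gives 0.75(24.2+t) = t, so 0.25·t = 0.75×24.2.
t* = 0.75×24.2/0.25 = 72.6 min.

72.6 min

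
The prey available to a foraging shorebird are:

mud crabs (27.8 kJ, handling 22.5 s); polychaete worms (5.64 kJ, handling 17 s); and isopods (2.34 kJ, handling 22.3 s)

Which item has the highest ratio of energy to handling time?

mud crabs

Profitability E/h (kJ/s): mud crabs = 27.8/22.5 = 1.24, polychaete worms = 5.64/17 = 0.332, isopods = 2.34/22.3 = 0.105.
Ranked: mud crabs > polychaete worms > isopods.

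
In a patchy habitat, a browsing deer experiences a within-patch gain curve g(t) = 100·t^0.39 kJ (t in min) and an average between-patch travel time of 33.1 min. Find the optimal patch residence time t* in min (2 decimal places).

Maximise g(t)/(T+t): set derivative to zero → g'(t)(T+t) = g(t).
g'(t) = 0.39·100·t^-0.61. Setting 0.39·100·t^-0.61 = 100·t^0.39/(33.1+t) gives 0.39(33.1+t) = t, so 0.61·t = 0.39×33.1.
t* = 0.39×33.1/0.61 = 21.16 min.

21.16 min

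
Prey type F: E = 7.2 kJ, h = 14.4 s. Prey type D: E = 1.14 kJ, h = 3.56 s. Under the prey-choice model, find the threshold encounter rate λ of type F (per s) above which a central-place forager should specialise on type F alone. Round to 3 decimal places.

0.124 per s

At the threshold, the rate on type F alone equals the profitability of type D: λ·7.2/(1 + λ·14.4) = 1.14/3.56 = 0.3202.
Rearranging, λ(7.2 − 0.3202×14.4) = 0.3202, so λ = 0.3202/2.589 = 0.1237 per s.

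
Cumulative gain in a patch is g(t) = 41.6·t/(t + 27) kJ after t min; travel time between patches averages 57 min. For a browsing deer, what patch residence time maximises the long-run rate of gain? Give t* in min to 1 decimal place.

39.2 min

Maximise g(t)/(T+t): set derivative to zero → g'(t)(T+t) = g(t).
g'(t) = 41.6·27/(t + 27)². Setting 41.6·27/(t+27)² = 41.6t/[(t+27)(57+t)] gives 27(57+t) = t(t+27), so t² = 27×57 = 1539.
t* = √1539 = 39.23 min.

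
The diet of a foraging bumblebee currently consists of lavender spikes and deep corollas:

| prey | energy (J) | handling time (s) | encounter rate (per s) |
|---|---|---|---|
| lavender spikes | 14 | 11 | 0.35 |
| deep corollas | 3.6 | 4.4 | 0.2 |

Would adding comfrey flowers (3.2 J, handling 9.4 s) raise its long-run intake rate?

Current rate: (0.35×14 + 0.2×3.6)/(1 + 0.35×11 + 0.2×4.4) = 0.9808 J/s.
Profitability of comfrey flowers: 3.2/9.4 = 0.3404 J/s.
0.3404 < 0.9808, so adding comfrey flowers would lower the average — exclude it.

No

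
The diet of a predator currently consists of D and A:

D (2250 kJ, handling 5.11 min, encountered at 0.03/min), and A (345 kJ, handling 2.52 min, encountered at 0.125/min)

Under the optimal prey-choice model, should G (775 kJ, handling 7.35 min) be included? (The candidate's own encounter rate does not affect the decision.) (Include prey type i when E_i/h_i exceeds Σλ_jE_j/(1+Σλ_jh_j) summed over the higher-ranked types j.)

Intake rate on the current diet: R = (0.03×2250 + 0.125×345) / (1 + 0.03×5.11 + 0.125×2.52) = 110.6/1.468 = 75.34 kJ/min.
Profitability of G: 775/7.35 = 105.4 kJ/min.
105.4 > 75.34, so adding G raises the average — include it.

Yes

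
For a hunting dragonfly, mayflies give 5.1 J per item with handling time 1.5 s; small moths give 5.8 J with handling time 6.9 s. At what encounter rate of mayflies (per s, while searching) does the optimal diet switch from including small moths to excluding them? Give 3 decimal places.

Drop small moths once their profitability E₂/h₂ falls below the rate achievable on mayflies alone: E₂/h₂ = λE₁/(1 + λh₁).
Solve for λ: λE₁h₂ = E₂(1 + λh₁) → λ(E₁h₂ − E₂h₁) = E₂ → λ = E₂/(E₁h₂ − E₂h₁).
λ = 5.8/(5.1×6.9 − 5.8×1.5) = 5.8/26.49 = 0.219 per s.

0.219 per s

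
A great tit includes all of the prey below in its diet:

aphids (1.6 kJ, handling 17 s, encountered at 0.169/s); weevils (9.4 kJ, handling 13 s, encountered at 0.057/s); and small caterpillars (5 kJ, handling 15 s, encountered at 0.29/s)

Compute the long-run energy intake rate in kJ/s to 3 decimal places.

0.252 kJ/s

R = Σλ_iE_i / (1 + Σλ_ih_i)
Numerator: 0.169×1.6 + 0.057×9.4 + 0.29×5 = 2.256
Denominator: 1 + 0.169×17 + 0.057×13 + 0.29×15 = 8.964
R = 2.256/8.964 = 0.2517 kJ/s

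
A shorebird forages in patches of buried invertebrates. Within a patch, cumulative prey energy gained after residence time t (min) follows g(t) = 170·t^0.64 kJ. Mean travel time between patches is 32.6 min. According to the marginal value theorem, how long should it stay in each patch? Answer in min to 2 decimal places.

57.96 min

By the marginal value theorem, leave when the instantaneous gain rate g'(t) equals the habitat-wide average g(t)/(T + t).
g'(t) = 0.64·170·t^-0.36. Setting 0.64·170·t^-0.36 = 170·t^0.64/(32.6+t) gives 0.64(32.6+t) = t, so 0.36·t = 0.64×32.6.
t* = 0.64×32.6/0.36 = 57.96 min.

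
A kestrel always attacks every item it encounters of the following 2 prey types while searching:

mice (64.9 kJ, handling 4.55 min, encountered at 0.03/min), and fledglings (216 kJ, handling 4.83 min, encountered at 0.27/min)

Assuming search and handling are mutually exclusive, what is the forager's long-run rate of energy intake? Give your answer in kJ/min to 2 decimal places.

R = Σλ_iE_i / (1 + Σλ_ih_i)
Numerator: 0.03×64.9 + 0.27×216 = 60.27
Denominator: 1 + 0.03×4.55 + 0.27×4.83 = 2.441
R = 60.27/2.441 = 24.69 kJ/min

24.69 kJ/min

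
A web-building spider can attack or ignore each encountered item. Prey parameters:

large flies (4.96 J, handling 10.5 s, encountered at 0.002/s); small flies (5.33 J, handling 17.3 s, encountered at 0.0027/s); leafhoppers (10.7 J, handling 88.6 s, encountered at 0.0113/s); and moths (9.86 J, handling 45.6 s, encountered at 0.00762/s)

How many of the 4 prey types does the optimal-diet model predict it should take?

E/h in descending order: large flies 0.472, small flies 0.308, moths 0.216, leafhoppers 0.121 J/s. The optimal diet is the largest prefix of this list for which every included type satisfies E_i/h_i > R on the types above it.
Rate on top 1: 0.009716. small flies: 0.308 > 0.009716 → include.
Rate on top 2: 0.02277. moths: 0.216 > 0.02277 → include.
Rate on top 3: 0.07027. leafhoppers: 0.121 > 0.07027 → include.
Optimal diet: large flies, small flies, moths, leafhoppers — 4 of 4 types.

4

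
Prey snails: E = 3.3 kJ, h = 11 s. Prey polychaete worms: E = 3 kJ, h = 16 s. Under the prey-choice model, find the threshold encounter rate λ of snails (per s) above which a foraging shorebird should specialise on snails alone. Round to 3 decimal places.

0.152 per s

Drop polychaete worms once their profitability E₂/h₂ falls below the rate achievable on snails alone: E₂/h₂ = λE₁/(1 + λh₁).
Solve for λ: λE₁h₂ = E₂(1 + λh₁) → λ(E₁h₂ − E₂h₁) = E₂ → λ = E₂/(E₁h₂ − E₂h₁).
λ = 3/(3.3×16 − 3×11) = 3/19.8 = 0.1515 per s.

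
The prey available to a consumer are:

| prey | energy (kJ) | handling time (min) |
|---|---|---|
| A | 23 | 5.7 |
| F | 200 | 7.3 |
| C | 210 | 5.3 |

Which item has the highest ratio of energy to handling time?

Profitability E/h (kJ/min): A = 23/5.7 = 4.04, F = 200/7.3 = 27.4, C = 210/5.3 = 39.6.
Ranked: C > F > A.

C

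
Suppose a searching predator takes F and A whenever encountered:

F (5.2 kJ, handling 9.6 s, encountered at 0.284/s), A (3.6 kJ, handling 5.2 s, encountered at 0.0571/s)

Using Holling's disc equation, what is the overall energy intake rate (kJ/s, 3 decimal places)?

0.418 kJ/s

R = Σλ_iE_i / (1 + Σλ_ih_i)
Numerator: 0.284×5.2 + 0.0571×3.6 = 1.682
Denominator: 1 + 0.284×9.6 + 0.0571×5.2 = 4.023
R = 1.682/4.023 = 0.4182 kJ/s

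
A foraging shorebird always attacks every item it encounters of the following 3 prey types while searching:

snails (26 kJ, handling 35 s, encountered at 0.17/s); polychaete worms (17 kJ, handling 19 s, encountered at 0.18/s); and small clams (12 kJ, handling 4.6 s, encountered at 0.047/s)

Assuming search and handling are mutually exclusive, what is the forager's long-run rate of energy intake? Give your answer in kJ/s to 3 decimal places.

R = Σλ_iE_i / (1 + Σλ_ih_i)
Numerator: 0.17×26 + 0.18×17 + 0.047×12 = 8.044
Denominator: 1 + 0.17×35 + 0.18×19 + 0.047×4.6 = 10.59
R = 8.044/10.59 = 0.7599 kJ/s

0.760 kJ/s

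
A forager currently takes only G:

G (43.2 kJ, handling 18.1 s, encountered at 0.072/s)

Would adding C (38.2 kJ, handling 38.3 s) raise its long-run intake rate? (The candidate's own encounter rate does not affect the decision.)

Intake rate on the current diet: R = (0.072×43.2) / (1 + 0.072×18.1) = 3.11/2.303 = 1.35 kJ/s.
C: E/h = 38.2/38.3 = 0.9974 kJ/s.
Since 0.9974 < R, time spent handling C is better spent searching.

No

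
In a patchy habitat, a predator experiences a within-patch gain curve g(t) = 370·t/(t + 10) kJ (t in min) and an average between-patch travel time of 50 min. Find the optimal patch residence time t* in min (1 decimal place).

Maximise g(t)/(T+t): set derivative to zero → g'(t)(T+t) = g(t).
g'(t) = 370·10/(t + 10)². Setting 370·10/(t+10)² = 370t/[(t+10)(50+t)] gives 10(50+t) = t(t+10), so t² = 10×50 = 500.
t* = √500 = 22.36 min.

22.4 min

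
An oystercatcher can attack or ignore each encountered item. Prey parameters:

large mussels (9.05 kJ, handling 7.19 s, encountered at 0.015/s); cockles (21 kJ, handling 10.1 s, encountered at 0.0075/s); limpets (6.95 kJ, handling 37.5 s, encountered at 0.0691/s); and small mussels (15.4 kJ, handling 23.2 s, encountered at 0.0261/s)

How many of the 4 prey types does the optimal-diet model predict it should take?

3

Profitabilities (E/h, kJ/s): cockles 2.08, large mussels 1.26, small mussels 0.664, limpets 0.185. Add prey in this order while the next type's profitability exceeds the intake rate on those already taken.
Rate on top 1: 0.1464. large mussels: 1.26 > 0.1464 → include.
Rate on top 2: 0.2478. small mussels: 0.664 > 0.2478 → include.
Rate on top 3: 0.3886. limpets: 0.185 < 0.3886 → exclude; stop.
Optimal diet: cockles, large mussels, small mussels — 3 of 4 types.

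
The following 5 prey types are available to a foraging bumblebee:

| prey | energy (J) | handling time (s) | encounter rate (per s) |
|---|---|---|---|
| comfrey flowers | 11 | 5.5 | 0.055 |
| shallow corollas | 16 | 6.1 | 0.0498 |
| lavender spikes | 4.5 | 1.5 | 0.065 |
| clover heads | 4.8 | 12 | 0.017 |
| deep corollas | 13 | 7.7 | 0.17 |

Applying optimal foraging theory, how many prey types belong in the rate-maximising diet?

4

Rank by E/h (J/s): lavender spikes 3, shallow corollas 2.62, comfrey flowers 2, deep corollas 1.69, clover heads 0.4. Include each in turn until the next type's E/h falls below the running intake rate.
Rate on top 1: 0.2665. shallow corollas: 2.62 > 0.2665 → include.
Rate on top 2: 0.7774. comfrey flowers: 2 > 0.7774 → include.
Rate on top 3: 0.9944. deep corollas: 1.69 > 0.9944 → include.
Rate on top 4: 1.296. clover heads: 0.4 < 1.296 → exclude; stop.
Optimal diet: lavender spikes, shallow corollas, comfrey flowers, deep corollas — 4 of 5 types.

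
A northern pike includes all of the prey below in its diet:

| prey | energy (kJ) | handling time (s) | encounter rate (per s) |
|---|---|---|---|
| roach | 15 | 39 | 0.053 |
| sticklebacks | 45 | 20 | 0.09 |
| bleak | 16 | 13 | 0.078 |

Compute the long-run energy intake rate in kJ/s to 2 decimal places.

1.04 kJ/s

R = (0.053×15 + 0.09×45 + 0.078×16) / (1 + 0.053×39 + 0.09×20 + 0.078×13) = 6.093/5.881 = 1.036 kJ/s.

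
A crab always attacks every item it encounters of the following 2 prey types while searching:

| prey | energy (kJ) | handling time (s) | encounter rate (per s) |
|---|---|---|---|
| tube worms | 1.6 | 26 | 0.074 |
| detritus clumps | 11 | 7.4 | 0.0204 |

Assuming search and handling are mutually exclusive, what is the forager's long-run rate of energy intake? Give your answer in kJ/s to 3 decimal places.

Energy encountered per unit search time: 0.074×1.6 + 0.0204×11 = 0.3428 kJ/s.
Handling time per unit search time: 0.074×26 + 0.0204×7.4 = 2.075.
Rate = 0.3428/(1 + 2.075) = 0.1115 kJ/s.

0.111 kJ/s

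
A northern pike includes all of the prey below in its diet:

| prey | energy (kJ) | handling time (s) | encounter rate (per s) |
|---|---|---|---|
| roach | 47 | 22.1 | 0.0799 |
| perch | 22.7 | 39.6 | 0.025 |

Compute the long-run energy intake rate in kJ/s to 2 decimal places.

R = (0.0799×47 + 0.025×22.7) / (1 + 0.0799×22.1 + 0.025×39.6) = 4.323/3.756 = 1.151 kJ/s.

1.15 kJ/s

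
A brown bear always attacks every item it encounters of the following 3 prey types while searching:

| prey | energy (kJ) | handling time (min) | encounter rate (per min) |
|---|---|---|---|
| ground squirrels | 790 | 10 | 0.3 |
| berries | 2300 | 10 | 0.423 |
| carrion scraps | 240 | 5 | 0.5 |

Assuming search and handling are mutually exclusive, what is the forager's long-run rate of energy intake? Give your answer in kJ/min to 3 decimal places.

R = Σλ_iE_i / (1 + Σλ_ih_i)
Numerator: 0.3×790 + 0.423×2300 + 0.5×240 = 1330
Denominator: 1 + 0.3×10 + 0.423×10 + 0.5×5 = 10.73
R = 1330/10.73 = 123.9 kJ/min

123.942 kJ/min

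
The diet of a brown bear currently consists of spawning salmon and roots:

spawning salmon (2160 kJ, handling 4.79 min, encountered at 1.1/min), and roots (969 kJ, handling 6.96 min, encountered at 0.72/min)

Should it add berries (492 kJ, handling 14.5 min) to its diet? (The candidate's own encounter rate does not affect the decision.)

On spawning salmon and roots alone, R = ΣλE/(1+Σλh) = 3074/11.28 = 272.5 kJ/min.
Profitability of berries: 492/14.5 = 33.93 kJ/min.
Since 33.93 < R, time spent handling berries is better spent searching.

No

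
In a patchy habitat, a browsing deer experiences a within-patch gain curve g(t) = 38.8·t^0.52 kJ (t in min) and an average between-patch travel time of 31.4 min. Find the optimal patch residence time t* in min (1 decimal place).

34.0 min

Maximise g(t)/(T+t): set derivative to zero → g'(t)(T+t) = g(t).
g'(t) = 0.52·38.8·t^-0.48. Setting 0.52·38.8·t^-0.48 = 38.8·t^0.52/(31.4+t) gives 0.52(31.4+t) = t, so 0.48·t = 0.52×31.4.
t* = 0.52×31.4/0.48 = 34.02 min.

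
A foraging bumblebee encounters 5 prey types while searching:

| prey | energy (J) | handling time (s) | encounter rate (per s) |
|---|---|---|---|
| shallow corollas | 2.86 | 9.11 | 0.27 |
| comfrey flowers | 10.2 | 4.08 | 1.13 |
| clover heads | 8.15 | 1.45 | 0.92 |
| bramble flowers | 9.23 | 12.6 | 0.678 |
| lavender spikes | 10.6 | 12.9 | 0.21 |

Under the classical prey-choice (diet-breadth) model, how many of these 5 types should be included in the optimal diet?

1

Profitabilities (E/h, J/s): clover heads 5.62, comfrey flowers 2.5, lavender spikes 0.822, bramble flowers 0.733, shallow corollas 0.314. Add prey in this order while the next type's profitability exceeds the intake rate on those already taken.
Rate on top 1: 3.213. comfrey flowers: 2.5 < 3.213 → exclude; stop.
Optimal diet: clover heads — 1 of 5 types.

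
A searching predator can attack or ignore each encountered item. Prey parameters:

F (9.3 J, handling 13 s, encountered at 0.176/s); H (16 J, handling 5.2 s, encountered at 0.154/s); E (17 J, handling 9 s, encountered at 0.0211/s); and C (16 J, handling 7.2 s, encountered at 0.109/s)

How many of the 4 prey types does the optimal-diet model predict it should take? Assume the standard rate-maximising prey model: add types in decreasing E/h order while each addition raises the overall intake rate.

3

Rank by E/h (J/s): H 3.08, C 2.22, E 1.89, F 0.715. Include each in turn until the next type's E/h falls below the running intake rate.
Rate on top 1: 1.368. C: 2.22 > 1.368 → include.
Rate on top 2: 1.627. E: 1.89 > 1.627 → include.
Rate on top 3: 1.645. F: 0.715 < 1.645 → exclude; stop.
Optimal diet: H, C, E — 3 of 4 types.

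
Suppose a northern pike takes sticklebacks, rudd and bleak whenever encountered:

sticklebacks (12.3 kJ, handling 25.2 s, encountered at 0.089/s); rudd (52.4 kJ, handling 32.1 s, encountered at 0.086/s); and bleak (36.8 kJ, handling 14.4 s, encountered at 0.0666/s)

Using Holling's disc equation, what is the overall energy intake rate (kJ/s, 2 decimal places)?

R = (0.089×12.3 + 0.086×52.4 + 0.0666×36.8) / (1 + 0.089×25.2 + 0.086×32.1 + 0.0666×14.4) = 8.052/6.962 = 1.156 kJ/s.

1.16 kJ/s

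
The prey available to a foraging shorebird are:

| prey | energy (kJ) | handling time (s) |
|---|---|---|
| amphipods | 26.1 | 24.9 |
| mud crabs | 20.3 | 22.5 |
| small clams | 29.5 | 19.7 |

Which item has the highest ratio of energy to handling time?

In descending order of E/h:
small clams: 29.5/19.7 = 1.5 kJ/s
amphipods: 26.1/24.9 = 1.05 kJ/s
mud crabs: 20.3/22.5 = 0.902 kJ/s

small clams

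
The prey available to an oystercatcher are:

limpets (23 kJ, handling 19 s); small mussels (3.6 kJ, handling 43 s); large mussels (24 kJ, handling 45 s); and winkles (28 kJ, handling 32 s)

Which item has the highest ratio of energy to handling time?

In descending order of E/h:
limpets: 23/19 = 1.21 kJ/s
winkles: 28/32 = 0.875 kJ/s
large mussels: 24/45 = 0.533 kJ/s
small mussels: 3.6/43 = 0.0837 kJ/s

limpets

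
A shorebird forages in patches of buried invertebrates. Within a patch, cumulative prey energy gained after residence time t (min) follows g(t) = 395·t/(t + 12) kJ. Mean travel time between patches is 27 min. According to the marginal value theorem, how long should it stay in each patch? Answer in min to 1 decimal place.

Optimal t* satisfies g'(t*) = g(t*)/(T + t*).
g'(t) = 395·12/(t + 12)². Setting 395·12/(t+12)² = 395t/[(t+12)(27+t)] gives 12(27+t) = t(t+12), so t² = 12×27 = 324.
t* = √324 = 18 min.

18.0 min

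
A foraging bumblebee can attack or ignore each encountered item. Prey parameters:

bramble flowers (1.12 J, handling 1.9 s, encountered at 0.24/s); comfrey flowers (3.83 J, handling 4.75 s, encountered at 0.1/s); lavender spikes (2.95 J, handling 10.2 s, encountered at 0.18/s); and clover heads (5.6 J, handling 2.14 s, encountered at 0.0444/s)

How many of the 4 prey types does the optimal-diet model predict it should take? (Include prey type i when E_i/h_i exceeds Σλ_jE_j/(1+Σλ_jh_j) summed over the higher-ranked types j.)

3

Profitabilities (E/h, J/s): clover heads 2.62, comfrey flowers 0.806, bramble flowers 0.589, lavender spikes 0.289. Add prey in this order while the next type's profitability exceeds the intake rate on those already taken.
Rate on top 1: 0.2271. comfrey flowers: 0.806 > 0.2271 → include.
Rate on top 2: 0.4023. bramble flowers: 0.589 > 0.4023 → include.
Rate on top 3: 0.4444. lavender spikes: 0.289 < 0.4444 → exclude; stop.
Optimal diet: clover heads, comfrey flowers, bramble flowers — 3 of 4 types.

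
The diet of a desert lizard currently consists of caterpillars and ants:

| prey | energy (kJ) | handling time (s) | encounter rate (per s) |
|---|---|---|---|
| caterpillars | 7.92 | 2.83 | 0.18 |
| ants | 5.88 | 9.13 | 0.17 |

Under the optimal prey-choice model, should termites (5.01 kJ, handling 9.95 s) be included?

No

On caterpillars and ants alone, R = ΣλE/(1+Σλh) = 2.425/3.062 = 0.7922 kJ/s.
termites: E/h = 5.01/9.95 = 0.5035 kJ/s.
0.5035 < 0.7922, so adding termites would lower the average — exclude it.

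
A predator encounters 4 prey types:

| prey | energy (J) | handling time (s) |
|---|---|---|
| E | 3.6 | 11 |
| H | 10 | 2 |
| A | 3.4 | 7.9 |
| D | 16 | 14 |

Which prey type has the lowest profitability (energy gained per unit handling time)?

Profitability E/h (J/s): E = 3.6/11 = 0.327, H = 10/2 = 5, A = 3.4/7.9 = 0.43, D = 16/14 = 1.14.
Ranked: H > D > A > E.

E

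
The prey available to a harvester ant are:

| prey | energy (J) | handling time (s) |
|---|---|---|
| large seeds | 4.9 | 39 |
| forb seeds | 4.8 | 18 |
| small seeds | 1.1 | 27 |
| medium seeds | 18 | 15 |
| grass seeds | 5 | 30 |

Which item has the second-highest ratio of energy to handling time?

In descending order of E/h:
medium seeds: 18/15 = 1.2 J/s
forb seeds: 4.8/18 = 0.267 J/s
grass seeds: 5/30 = 0.167 J/s
large seeds: 4.9/39 = 0.126 J/s
small seeds: 1.1/27 = 0.0407 J/s

forb seeds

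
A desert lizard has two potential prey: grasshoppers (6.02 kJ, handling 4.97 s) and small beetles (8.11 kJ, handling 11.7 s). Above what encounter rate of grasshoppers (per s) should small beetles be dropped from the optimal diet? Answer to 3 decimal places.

The zero-one rule: include small beetles iff E₂/h₂ > λE₁/(1+λh₁). Equality gives the switch point.
λE₁h₂ = E₂ + λE₂h₁ ⇒ λ = E₂/(E₁h₂ − E₂h₁) = 8.11/(70.43 − 40.31) = 0.2692 per s.

0.269 per s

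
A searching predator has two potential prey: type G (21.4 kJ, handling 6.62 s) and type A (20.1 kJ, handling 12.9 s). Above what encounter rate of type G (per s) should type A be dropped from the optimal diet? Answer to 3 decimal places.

The zero-one rule: include type A iff E₂/h₂ > λE₁/(1+λh₁). Equality gives the switch point.
λE₁h₂ = E₂ + λE₂h₁ ⇒ λ = E₂/(E₁h₂ − E₂h₁) = 20.1/(276.1 − 133.1) = 0.1406 per s.

0.141 per s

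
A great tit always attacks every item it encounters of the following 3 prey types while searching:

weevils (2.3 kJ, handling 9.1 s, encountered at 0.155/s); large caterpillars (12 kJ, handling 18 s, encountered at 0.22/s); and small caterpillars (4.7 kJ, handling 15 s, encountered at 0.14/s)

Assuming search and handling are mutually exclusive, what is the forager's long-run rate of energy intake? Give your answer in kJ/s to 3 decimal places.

R = (0.155×2.3 + 0.22×12 + 0.14×4.7) / (1 + 0.155×9.1 + 0.22×18 + 0.14×15) = 3.655/8.47 = 0.4314 kJ/s.

0.431 kJ/s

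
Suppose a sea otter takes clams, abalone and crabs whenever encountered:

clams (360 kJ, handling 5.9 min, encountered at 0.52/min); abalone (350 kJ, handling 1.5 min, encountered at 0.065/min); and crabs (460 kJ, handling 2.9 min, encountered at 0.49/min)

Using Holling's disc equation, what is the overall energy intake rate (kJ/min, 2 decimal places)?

R = (0.52×360 + 0.065×350 + 0.49×460) / (1 + 0.52×5.9 + 0.065×1.5 + 0.49×2.9) = 435.4/5.587 = 77.93 kJ/min.

77.93 kJ/min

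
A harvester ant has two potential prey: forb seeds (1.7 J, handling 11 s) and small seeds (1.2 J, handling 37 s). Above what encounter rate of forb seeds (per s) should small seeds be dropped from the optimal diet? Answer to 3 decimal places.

0.024 per s

The zero-one rule: include small seeds iff E₂/h₂ > λE₁/(1+λh₁). Equality gives the switch point.
λE₁h₂ = E₂ + λE₂h₁ ⇒ λ = E₂/(E₁h₂ − E₂h₁) = 1.2/(62.9 − 13.2) = 0.02414 per s.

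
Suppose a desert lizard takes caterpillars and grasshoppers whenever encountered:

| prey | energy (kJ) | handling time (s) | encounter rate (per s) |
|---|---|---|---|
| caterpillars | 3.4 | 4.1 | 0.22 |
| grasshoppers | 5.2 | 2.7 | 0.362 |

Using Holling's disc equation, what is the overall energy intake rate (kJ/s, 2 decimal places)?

0.91 kJ/s

R = (0.22×3.4 + 0.362×5.2) / (1 + 0.22×4.1 + 0.362×2.7) = 2.63/2.879 = 0.9135 kJ/s.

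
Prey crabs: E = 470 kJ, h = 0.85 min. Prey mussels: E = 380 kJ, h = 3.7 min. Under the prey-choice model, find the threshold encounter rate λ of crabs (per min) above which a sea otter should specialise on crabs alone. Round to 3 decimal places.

0.268 per min

At the threshold, the rate on crabs alone equals the profitability of mussels: λ·470/(1 + λ·0.85) = 380/3.7 = 102.7.
Rearranging, λ(470 − 102.7×0.85) = 102.7, so λ = 102.7/382.7 = 0.2684 per min.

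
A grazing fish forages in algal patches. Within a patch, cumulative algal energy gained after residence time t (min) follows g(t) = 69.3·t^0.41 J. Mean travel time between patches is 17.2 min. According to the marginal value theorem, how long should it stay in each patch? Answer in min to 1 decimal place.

Maximise g(t)/(T+t): set derivative to zero → g'(t)(T+t) = g(t).
g'(t) = 0.41·69.3·t^-0.59. Setting 0.41·69.3·t^-0.59 = 69.3·t^0.41/(17.2+t) gives 0.41(17.2+t) = t, so 0.59·t = 0.41×17.2.
t* = 0.41×17.2/0.59 = 11.95 min.

12.0 min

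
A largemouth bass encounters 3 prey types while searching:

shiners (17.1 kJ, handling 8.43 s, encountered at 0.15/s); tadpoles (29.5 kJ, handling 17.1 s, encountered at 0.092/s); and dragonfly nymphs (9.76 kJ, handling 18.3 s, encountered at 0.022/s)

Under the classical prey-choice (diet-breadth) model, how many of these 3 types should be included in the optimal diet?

2

Profitabilities (E/h, kJ/s): shiners 2.03, tadpoles 1.73, dragonfly nymphs 0.533. Add prey in this order while the next type's profitability exceeds the intake rate on those already taken.
Rate on top 1: 1.133. tadpoles: 1.73 > 1.133 → include.
Rate on top 2: 1.376. dragonfly nymphs: 0.533 < 1.376 → exclude; stop.
Optimal diet: shiners, tadpoles — 2 of 3 types.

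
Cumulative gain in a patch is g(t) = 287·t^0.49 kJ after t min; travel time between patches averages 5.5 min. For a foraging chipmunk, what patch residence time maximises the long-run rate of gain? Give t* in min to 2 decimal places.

Maximise g(t)/(T+t): set derivative to zero → g'(t)(T+t) = g(t).
g'(t) = 0.49·287·t^-0.51. Setting 0.49·287·t^-0.51 = 287·t^0.49/(5.5+t) gives 0.49(5.5+t) = t, so 0.51·t = 0.49×5.5.
t* = 0.49×5.5/0.51 = 5.284 min.

5.28 min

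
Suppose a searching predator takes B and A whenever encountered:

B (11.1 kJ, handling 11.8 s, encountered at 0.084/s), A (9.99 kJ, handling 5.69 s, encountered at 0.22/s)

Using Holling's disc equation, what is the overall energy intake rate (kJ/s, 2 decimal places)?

0.97 kJ/s

R = (0.084×11.1 + 0.22×9.99) / (1 + 0.084×11.8 + 0.22×5.69) = 3.13/3.243 = 0.9652 kJ/s.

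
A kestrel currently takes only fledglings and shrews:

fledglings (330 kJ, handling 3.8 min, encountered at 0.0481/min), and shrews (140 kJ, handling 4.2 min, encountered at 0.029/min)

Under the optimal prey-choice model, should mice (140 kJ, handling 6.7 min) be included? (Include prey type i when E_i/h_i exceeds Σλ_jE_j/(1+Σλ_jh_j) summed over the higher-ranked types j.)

Yes

Intake rate on the current diet: R = (0.0481×330 + 0.029×140) / (1 + 0.0481×3.8 + 0.029×4.2) = 19.93/1.305 = 15.28 kJ/min.
mice: E/h = 140/6.7 = 20.9 kJ/min.
Since 20.9 > R, including mice increases the long-run rate.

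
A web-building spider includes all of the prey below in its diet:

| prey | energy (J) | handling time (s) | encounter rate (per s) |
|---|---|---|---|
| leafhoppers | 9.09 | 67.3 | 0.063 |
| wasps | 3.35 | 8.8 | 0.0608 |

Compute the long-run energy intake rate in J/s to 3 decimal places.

Energy encountered per unit search time: 0.063×9.09 + 0.0608×3.35 = 0.7763 J/s.
Handling time per unit search time: 0.063×67.3 + 0.0608×8.8 = 4.775.
Rate = 0.7763/(1 + 4.775) = 0.1344 J/s.

0.134 J/s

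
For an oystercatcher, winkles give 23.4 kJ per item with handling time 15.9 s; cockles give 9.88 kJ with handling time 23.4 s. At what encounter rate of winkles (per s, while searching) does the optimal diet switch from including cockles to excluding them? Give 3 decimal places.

0.025 per s

Drop cockles once their profitability E₂/h₂ falls below the rate achievable on winkles alone: E₂/h₂ = λE₁/(1 + λh₁).
Solve for λ: λE₁h₂ = E₂(1 + λh₁) → λ(E₁h₂ − E₂h₁) = E₂ → λ = E₂/(E₁h₂ − E₂h₁).
λ = 9.88/(23.4×23.4 − 9.88×15.9) = 9.88/390.5 = 0.0253 per s.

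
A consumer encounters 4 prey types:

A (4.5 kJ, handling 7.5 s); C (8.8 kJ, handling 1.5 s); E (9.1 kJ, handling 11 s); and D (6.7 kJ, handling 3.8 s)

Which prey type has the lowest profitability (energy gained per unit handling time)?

Profitability E/h (kJ/s): A = 4.5/7.5 = 0.6, C = 8.8/1.5 = 5.87, E = 9.1/11 = 0.827, D = 6.7/3.8 = 1.76.
Ranked: C > D > E > A.

A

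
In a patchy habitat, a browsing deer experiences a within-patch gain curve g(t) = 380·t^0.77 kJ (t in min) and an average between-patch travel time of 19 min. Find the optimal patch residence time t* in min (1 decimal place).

Maximise g(t)/(T+t): set derivative to zero → g'(t)(T+t) = g(t).
g'(t) = 0.77·380·t^-0.23. Setting 0.77·380·t^-0.23 = 380·t^0.77/(19+t) gives 0.77(19+t) = t, so 0.23·t = 0.77×19.
t* = 0.77×19/0.23 = 63.61 min.

63.6 min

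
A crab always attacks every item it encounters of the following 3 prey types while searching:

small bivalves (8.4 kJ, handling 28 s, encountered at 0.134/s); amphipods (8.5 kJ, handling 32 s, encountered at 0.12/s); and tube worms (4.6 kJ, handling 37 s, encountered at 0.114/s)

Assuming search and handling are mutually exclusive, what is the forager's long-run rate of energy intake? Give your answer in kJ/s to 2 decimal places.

0.21 kJ/s

R = Σλ_iE_i / (1 + Σλ_ih_i)
Numerator: 0.134×8.4 + 0.12×8.5 + 0.114×4.6 = 2.67
Denominator: 1 + 0.134×28 + 0.12×32 + 0.114×37 = 12.81
R = 2.67/12.81 = 0.2084 kJ/s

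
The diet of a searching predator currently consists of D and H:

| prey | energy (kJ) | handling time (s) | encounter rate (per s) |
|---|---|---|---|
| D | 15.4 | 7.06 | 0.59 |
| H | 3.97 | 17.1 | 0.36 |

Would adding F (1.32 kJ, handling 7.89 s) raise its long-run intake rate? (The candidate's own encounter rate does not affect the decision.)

No

On D and H alone, R = ΣλE/(1+Σλh) = 10.52/11.32 = 0.9288 kJ/s.
F: E/h = 1.32/7.89 = 0.1673 kJ/s.
Since 0.1673 < R, time spent handling F is better spent searching.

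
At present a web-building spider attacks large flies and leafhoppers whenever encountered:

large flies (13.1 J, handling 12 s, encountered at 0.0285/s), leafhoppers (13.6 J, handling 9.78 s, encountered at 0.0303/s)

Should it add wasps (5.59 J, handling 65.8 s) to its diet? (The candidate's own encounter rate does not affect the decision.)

Intake rate on the current diet: R = (0.0285×13.1 + 0.0303×13.6) / (1 + 0.0285×12 + 0.0303×9.78) = 0.7854/1.638 = 0.4794 J/s.
Profitability of wasps: 5.59/65.8 = 0.08495 J/s.
0.08495 < 0.4794, so adding wasps would lower the average — exclude it.

No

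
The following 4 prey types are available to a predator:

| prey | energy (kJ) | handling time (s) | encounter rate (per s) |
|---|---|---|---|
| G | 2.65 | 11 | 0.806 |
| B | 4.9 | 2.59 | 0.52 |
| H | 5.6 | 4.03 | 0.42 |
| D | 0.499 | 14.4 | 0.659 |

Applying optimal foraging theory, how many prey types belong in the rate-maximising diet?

Rank by E/h (kJ/s): B 1.89, H 1.39, G 0.241, D 0.0347. Include each in turn until the next type's E/h falls below the running intake rate.
Rate on top 1: 1.086. H: 1.39 > 1.086 → include.
Rate on top 2: 1.213. G: 0.241 < 1.213 → exclude; stop.
Optimal diet: B, H — 2 of 4 types.

2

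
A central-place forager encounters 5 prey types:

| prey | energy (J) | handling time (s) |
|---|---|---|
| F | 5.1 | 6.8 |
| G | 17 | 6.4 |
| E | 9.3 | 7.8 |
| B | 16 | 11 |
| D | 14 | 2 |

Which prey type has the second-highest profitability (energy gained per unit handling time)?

G

In descending order of E/h:
D: 14/2 = 7 J/s
G: 17/6.4 = 2.66 J/s
B: 16/11 = 1.45 J/s
E: 9.3/7.8 = 1.19 J/s
F: 5.1/6.8 = 0.75 J/s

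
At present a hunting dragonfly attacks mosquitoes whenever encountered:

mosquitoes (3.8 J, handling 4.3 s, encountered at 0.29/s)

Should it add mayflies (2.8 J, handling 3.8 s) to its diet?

Yes

Intake rate on the current diet: R = (0.29×3.8) / (1 + 0.29×4.3) = 1.102/2.247 = 0.4904 J/s.
mayflies: E/h = 2.8/3.8 = 0.7368 J/s.
Since 0.7368 > R, including mayflies increases the long-run rate.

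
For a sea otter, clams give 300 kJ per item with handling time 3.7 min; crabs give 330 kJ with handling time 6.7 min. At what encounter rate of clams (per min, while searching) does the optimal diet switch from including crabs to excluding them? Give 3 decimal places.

At the threshold, the rate on clams alone equals the profitability of crabs: λ·300/(1 + λ·3.7) = 330/6.7 = 49.25.
Rearranging, λ(300 − 49.25×3.7) = 49.25, so λ = 49.25/117.8 = 0.4183 per min.

0.418 per min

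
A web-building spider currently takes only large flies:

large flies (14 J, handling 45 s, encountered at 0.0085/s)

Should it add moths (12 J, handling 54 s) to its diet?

On large flies alone, R = ΣλE/(1+Σλh) = 0.119/1.383 = 0.08608 J/s.
Profitability of moths: 12/54 = 0.2222 J/s.
0.2222 > 0.08608, so adding moths raises the average — include it.

Yes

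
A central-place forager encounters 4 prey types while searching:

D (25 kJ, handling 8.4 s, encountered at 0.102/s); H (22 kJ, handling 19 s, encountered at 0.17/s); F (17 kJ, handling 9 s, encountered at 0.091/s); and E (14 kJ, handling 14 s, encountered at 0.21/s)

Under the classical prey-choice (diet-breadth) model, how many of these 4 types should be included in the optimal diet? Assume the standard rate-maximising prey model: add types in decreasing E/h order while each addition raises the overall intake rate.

2

Rank by E/h (kJ/s): D 2.98, F 1.89, H 1.16, E 1. Include each in turn until the next type's E/h falls below the running intake rate.
Rate on top 1: 1.373. F: 1.89 > 1.373 → include.
Rate on top 2: 1.531. H: 1.16 < 1.531 → exclude; stop.
Optimal diet: D, F — 2 of 4 types.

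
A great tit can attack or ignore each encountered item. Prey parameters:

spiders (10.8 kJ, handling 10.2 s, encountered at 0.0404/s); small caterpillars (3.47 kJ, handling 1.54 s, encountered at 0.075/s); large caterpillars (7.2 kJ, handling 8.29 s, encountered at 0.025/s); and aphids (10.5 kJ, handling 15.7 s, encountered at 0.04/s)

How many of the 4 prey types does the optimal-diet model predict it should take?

Profitabilities (E/h, kJ/s): small caterpillars 2.25, spiders 1.06, large caterpillars 0.869, aphids 0.669. Add prey in this order while the next type's profitability exceeds the intake rate on those already taken.
Rate on top 1: 0.2333. spiders: 1.06 > 0.2333 → include.
Rate on top 2: 0.456. large caterpillars: 0.869 > 0.456 → include.
Rate on top 3: 0.5053. aphids: 0.669 > 0.5053 → include.
Optimal diet: small caterpillars, spiders, large caterpillars, aphids — 4 of 4 types.

4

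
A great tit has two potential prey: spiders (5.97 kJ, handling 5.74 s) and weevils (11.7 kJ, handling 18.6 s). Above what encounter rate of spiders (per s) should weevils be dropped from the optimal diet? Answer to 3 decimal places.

0.267 per s

At the threshold, the rate on spiders alone equals the profitability of weevils: λ·5.97/(1 + λ·5.74) = 11.7/18.6 = 0.629.
Rearranging, λ(5.97 − 0.629×5.74) = 0.629, so λ = 0.629/2.359 = 0.2666 per s.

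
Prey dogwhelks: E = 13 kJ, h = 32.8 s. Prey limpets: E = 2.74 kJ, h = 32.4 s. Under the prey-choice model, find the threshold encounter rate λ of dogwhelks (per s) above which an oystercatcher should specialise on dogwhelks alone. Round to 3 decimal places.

0.008 per s

Drop limpets once their profitability E₂/h₂ falls below the rate achievable on dogwhelks alone: E₂/h₂ = λE₁/(1 + λh₁).
Solve for λ: λE₁h₂ = E₂(1 + λh₁) → λ(E₁h₂ − E₂h₁) = E₂ → λ = E₂/(E₁h₂ − E₂h₁).
λ = 2.74/(13×32.4 − 2.74×32.8) = 2.74/331.3 = 0.00827 per s.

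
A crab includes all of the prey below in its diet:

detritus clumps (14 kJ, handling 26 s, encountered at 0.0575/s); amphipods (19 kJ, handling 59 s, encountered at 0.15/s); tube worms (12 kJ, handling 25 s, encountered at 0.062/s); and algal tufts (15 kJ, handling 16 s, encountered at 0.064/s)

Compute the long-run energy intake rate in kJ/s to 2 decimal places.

0.39 kJ/s

R = Σλ_iE_i / (1 + Σλ_ih_i)
Numerator: 0.0575×14 + 0.15×19 + 0.062×12 + 0.064×15 = 5.359
Denominator: 1 + 0.0575×26 + 0.15×59 + 0.062×25 + 0.064×16 = 13.92
R = 5.359/13.92 = 0.385 kJ/s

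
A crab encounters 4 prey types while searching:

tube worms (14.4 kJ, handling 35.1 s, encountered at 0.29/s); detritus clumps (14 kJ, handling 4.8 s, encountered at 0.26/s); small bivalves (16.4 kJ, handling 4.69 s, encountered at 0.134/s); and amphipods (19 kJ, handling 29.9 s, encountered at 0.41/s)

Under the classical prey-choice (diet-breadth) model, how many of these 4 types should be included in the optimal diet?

Rank by E/h (kJ/s): small bivalves 3.5, detritus clumps 2.92, amphipods 0.635, tube worms 0.41. Include each in turn until the next type's E/h falls below the running intake rate.
Rate on top 1: 1.349. detritus clumps: 2.92 > 1.349 → include.
Rate on top 2: 2.029. amphipods: 0.635 < 2.029 → exclude; stop.
Optimal diet: small bivalves, detritus clumps — 2 of 4 types.

2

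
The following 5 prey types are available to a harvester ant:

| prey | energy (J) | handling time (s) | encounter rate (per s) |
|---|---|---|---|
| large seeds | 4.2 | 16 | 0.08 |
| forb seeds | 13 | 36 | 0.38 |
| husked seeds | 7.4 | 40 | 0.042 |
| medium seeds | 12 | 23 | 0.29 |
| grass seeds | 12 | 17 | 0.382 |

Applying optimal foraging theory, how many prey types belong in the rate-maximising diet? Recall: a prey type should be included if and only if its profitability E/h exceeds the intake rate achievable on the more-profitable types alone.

E/h in descending order: grass seeds 0.706, medium seeds 0.522, forb seeds 0.361, large seeds 0.263, husked seeds 0.185 J/s. The optimal diet is the largest prefix of this list for which every included type satisfies E_i/h_i > R on the types above it.
Rate on top 1: 0.6117. medium seeds: 0.522 < 0.6117 → exclude; stop.
Optimal diet: grass seeds — 1 of 5 types.

1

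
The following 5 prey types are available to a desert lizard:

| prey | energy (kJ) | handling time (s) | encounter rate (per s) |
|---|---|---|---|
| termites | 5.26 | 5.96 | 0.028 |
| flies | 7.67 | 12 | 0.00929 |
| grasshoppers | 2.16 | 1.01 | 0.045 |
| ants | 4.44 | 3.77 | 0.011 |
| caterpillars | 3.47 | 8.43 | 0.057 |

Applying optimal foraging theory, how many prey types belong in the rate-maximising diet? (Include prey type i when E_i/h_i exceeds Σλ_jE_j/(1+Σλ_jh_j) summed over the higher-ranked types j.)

5

Rank by E/h (kJ/s): grasshoppers 2.14, ants 1.18, termites 0.883, flies 0.639, caterpillars 0.412. Include each in turn until the next type's E/h falls below the running intake rate.
Rate on top 1: 0.09297. ants: 1.18 > 0.09297 → include.
Rate on top 2: 0.1344. termites: 0.883 > 0.1344 → include.
Rate on top 3: 0.2339. flies: 0.639 > 0.2339 → include.
Rate on top 4: 0.267. caterpillars: 0.412 > 0.267 → include.
Optimal diet: grasshoppers, ants, termites, flies, caterpillars — 5 of 5 types.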